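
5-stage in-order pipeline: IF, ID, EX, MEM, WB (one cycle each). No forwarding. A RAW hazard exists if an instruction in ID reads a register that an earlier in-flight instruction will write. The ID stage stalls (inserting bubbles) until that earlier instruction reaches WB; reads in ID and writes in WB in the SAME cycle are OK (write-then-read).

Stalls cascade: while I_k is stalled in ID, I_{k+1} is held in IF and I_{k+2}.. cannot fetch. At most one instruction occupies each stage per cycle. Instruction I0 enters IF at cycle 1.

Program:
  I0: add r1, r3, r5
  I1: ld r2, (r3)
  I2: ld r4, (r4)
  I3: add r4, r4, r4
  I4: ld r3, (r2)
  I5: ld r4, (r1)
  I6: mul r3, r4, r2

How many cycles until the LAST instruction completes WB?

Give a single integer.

I0 add r1 <- r3,r5: IF@1 ID@2 stall=0 (-) EX@3 MEM@4 WB@5
I1 ld r2 <- r3: IF@2 ID@3 stall=0 (-) EX@4 MEM@5 WB@6
I2 ld r4 <- r4: IF@3 ID@4 stall=0 (-) EX@5 MEM@6 WB@7
I3 add r4 <- r4,r4: IF@4 ID@5 stall=2 (RAW on I2.r4 (WB@7)) EX@8 MEM@9 WB@10
I4 ld r3 <- r2: IF@5 ID@8 stall=0 (-) EX@9 MEM@10 WB@11
I5 ld r4 <- r1: IF@8 ID@9 stall=0 (-) EX@10 MEM@11 WB@12
I6 mul r3 <- r4,r2: IF@9 ID@10 stall=2 (RAW on I5.r4 (WB@12)) EX@13 MEM@14 WB@15

Answer: 15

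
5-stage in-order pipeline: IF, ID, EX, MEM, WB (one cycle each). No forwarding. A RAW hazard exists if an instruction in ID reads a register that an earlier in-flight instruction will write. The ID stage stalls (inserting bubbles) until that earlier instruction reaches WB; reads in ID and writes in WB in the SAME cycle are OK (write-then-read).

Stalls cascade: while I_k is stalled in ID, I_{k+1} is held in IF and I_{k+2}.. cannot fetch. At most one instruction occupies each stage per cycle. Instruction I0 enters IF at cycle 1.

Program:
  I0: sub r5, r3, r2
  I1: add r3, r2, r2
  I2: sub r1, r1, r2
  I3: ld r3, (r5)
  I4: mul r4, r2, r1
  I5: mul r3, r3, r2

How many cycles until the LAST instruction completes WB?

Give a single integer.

I0 sub r5 <- r3,r2: IF@1 ID@2 stall=0 (-) EX@3 MEM@4 WB@5
I1 add r3 <- r2,r2: IF@2 ID@3 stall=0 (-) EX@4 MEM@5 WB@6
I2 sub r1 <- r1,r2: IF@3 ID@4 stall=0 (-) EX@5 MEM@6 WB@7
I3 ld r3 <- r5: IF@4 ID@5 stall=0 (-) EX@6 MEM@7 WB@8
I4 mul r4 <- r2,r1: IF@5 ID@6 stall=1 (RAW on I2.r1 (WB@7)) EX@8 MEM@9 WB@10
I5 mul r3 <- r3,r2: IF@6 ID@8 stall=0 (-) EX@9 MEM@10 WB@11

Answer: 11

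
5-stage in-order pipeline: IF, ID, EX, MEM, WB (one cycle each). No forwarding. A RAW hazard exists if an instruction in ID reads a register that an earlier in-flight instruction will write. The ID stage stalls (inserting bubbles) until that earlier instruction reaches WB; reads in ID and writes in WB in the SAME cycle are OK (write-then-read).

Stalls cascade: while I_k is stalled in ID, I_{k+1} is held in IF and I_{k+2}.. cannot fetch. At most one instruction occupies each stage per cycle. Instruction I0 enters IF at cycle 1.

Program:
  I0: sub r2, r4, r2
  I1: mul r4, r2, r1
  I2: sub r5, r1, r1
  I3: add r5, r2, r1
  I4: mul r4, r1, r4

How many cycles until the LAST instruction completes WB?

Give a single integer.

Answer: 11

Derivation:
I0 sub r2 <- r4,r2: IF@1 ID@2 stall=0 (-) EX@3 MEM@4 WB@5
I1 mul r4 <- r2,r1: IF@2 ID@3 stall=2 (RAW on I0.r2 (WB@5)) EX@6 MEM@7 WB@8
I2 sub r5 <- r1,r1: IF@3 ID@6 stall=0 (-) EX@7 MEM@8 WB@9
I3 add r5 <- r2,r1: IF@6 ID@7 stall=0 (-) EX@8 MEM@9 WB@10
I4 mul r4 <- r1,r4: IF@7 ID@8 stall=0 (-) EX@9 MEM@10 WB@11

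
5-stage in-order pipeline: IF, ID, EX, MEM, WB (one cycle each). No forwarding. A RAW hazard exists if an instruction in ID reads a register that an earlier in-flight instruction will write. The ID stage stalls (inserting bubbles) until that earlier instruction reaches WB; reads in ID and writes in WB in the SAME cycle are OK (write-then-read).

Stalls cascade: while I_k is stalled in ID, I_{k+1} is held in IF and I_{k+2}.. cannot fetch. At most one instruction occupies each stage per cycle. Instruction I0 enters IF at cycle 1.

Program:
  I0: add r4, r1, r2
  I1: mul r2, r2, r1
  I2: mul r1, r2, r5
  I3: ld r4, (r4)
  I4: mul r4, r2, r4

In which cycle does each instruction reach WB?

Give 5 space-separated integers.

Answer: 5 6 9 10 13

Derivation:
I0 add r4 <- r1,r2: IF@1 ID@2 stall=0 (-) EX@3 MEM@4 WB@5
I1 mul r2 <- r2,r1: IF@2 ID@3 stall=0 (-) EX@4 MEM@5 WB@6
I2 mul r1 <- r2,r5: IF@3 ID@4 stall=2 (RAW on I1.r2 (WB@6)) EX@7 MEM@8 WB@9
I3 ld r4 <- r4: IF@4 ID@7 stall=0 (-) EX@8 MEM@9 WB@10
I4 mul r4 <- r2,r4: IF@7 ID@8 stall=2 (RAW on I3.r4 (WB@10)) EX@11 MEM@12 WB@13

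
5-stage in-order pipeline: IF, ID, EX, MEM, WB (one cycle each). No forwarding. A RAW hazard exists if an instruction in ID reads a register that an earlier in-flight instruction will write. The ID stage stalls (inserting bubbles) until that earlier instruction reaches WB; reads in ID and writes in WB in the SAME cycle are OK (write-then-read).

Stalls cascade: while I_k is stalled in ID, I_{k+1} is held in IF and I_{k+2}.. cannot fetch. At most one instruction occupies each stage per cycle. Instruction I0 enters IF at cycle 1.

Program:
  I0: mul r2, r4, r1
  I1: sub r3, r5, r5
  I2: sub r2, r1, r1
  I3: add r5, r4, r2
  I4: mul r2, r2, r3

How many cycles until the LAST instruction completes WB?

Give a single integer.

I0 mul r2 <- r4,r1: IF@1 ID@2 stall=0 (-) EX@3 MEM@4 WB@5
I1 sub r3 <- r5,r5: IF@2 ID@3 stall=0 (-) EX@4 MEM@5 WB@6
I2 sub r2 <- r1,r1: IF@3 ID@4 stall=0 (-) EX@5 MEM@6 WB@7
I3 add r5 <- r4,r2: IF@4 ID@5 stall=2 (RAW on I2.r2 (WB@7)) EX@8 MEM@9 WB@10
I4 mul r2 <- r2,r3: IF@5 ID@8 stall=0 (-) EX@9 MEM@10 WB@11

Answer: 11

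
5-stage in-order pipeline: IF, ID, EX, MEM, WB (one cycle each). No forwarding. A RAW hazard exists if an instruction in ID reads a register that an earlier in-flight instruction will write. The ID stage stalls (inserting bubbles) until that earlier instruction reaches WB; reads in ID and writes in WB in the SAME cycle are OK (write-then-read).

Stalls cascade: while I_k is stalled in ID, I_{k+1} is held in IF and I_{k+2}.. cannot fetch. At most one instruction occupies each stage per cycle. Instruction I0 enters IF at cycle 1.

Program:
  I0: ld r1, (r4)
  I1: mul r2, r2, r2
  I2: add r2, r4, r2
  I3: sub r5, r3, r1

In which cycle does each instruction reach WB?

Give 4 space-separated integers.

I0 ld r1 <- r4: IF@1 ID@2 stall=0 (-) EX@3 MEM@4 WB@5
I1 mul r2 <- r2,r2: IF@2 ID@3 stall=0 (-) EX@4 MEM@5 WB@6
I2 add r2 <- r4,r2: IF@3 ID@4 stall=2 (RAW on I1.r2 (WB@6)) EX@7 MEM@8 WB@9
I3 sub r5 <- r3,r1: IF@4 ID@7 stall=0 (-) EX@8 MEM@9 WB@10

Answer: 5 6 9 10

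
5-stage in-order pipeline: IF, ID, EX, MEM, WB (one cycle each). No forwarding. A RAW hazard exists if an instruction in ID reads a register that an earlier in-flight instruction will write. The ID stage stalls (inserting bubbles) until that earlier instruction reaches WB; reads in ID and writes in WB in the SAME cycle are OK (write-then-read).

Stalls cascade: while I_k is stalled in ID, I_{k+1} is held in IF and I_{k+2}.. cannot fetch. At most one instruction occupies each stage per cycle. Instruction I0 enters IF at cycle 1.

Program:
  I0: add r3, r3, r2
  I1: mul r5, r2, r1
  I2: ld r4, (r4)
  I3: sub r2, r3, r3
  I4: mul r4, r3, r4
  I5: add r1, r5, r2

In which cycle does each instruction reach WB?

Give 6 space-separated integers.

I0 add r3 <- r3,r2: IF@1 ID@2 stall=0 (-) EX@3 MEM@4 WB@5
I1 mul r5 <- r2,r1: IF@2 ID@3 stall=0 (-) EX@4 MEM@5 WB@6
I2 ld r4 <- r4: IF@3 ID@4 stall=0 (-) EX@5 MEM@6 WB@7
I3 sub r2 <- r3,r3: IF@4 ID@5 stall=0 (-) EX@6 MEM@7 WB@8
I4 mul r4 <- r3,r4: IF@5 ID@6 stall=1 (RAW on I2.r4 (WB@7)) EX@8 MEM@9 WB@10
I5 add r1 <- r5,r2: IF@6 ID@8 stall=0 (-) EX@9 MEM@10 WB@11

Answer: 5 6 7 8 10 11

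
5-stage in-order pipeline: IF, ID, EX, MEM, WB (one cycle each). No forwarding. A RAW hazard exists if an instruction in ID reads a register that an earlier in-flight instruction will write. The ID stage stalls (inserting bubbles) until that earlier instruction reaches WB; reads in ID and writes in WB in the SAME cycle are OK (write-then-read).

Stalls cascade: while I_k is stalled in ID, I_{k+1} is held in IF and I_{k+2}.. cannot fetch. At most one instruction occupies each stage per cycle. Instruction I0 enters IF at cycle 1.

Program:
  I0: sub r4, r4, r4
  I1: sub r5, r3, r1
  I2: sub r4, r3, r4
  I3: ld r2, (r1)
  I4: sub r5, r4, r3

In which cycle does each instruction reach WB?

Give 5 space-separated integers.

I0 sub r4 <- r4,r4: IF@1 ID@2 stall=0 (-) EX@3 MEM@4 WB@5
I1 sub r5 <- r3,r1: IF@2 ID@3 stall=0 (-) EX@4 MEM@5 WB@6
I2 sub r4 <- r3,r4: IF@3 ID@4 stall=1 (RAW on I0.r4 (WB@5)) EX@6 MEM@7 WB@8
I3 ld r2 <- r1: IF@4 ID@6 stall=0 (-) EX@7 MEM@8 WB@9
I4 sub r5 <- r4,r3: IF@6 ID@7 stall=1 (RAW on I2.r4 (WB@8)) EX@9 MEM@10 WB@11

Answer: 5 6 8 9 11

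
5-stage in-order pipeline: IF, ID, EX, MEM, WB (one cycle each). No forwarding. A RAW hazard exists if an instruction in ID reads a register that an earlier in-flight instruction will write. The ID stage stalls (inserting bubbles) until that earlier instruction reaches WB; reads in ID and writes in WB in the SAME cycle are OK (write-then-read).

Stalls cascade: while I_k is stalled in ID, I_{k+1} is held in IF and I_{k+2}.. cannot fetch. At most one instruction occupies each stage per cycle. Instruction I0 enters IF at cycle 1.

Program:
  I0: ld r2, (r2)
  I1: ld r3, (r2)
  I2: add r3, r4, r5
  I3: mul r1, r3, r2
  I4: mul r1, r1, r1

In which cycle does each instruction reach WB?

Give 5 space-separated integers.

Answer: 5 8 9 12 15

Derivation:
I0 ld r2 <- r2: IF@1 ID@2 stall=0 (-) EX@3 MEM@4 WB@5
I1 ld r3 <- r2: IF@2 ID@3 stall=2 (RAW on I0.r2 (WB@5)) EX@6 MEM@7 WB@8
I2 add r3 <- r4,r5: IF@3 ID@6 stall=0 (-) EX@7 MEM@8 WB@9
I3 mul r1 <- r3,r2: IF@6 ID@7 stall=2 (RAW on I2.r3 (WB@9)) EX@10 MEM@11 WB@12
I4 mul r1 <- r1,r1: IF@7 ID@10 stall=2 (RAW on I3.r1 (WB@12)) EX@13 MEM@14 WB@15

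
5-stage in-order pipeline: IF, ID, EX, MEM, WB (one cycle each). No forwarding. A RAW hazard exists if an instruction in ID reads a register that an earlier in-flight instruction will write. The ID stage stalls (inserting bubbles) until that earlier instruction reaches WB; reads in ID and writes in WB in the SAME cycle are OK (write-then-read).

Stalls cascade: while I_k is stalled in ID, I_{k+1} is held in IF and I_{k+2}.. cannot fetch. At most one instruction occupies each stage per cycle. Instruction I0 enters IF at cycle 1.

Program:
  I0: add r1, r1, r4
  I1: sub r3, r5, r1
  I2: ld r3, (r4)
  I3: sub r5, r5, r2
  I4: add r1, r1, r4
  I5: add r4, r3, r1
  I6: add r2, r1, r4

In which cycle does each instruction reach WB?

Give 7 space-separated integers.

I0 add r1 <- r1,r4: IF@1 ID@2 stall=0 (-) EX@3 MEM@4 WB@5
I1 sub r3 <- r5,r1: IF@2 ID@3 stall=2 (RAW on I0.r1 (WB@5)) EX@6 MEM@7 WB@8
I2 ld r3 <- r4: IF@3 ID@6 stall=0 (-) EX@7 MEM@8 WB@9
I3 sub r5 <- r5,r2: IF@6 ID@7 stall=0 (-) EX@8 MEM@9 WB@10
I4 add r1 <- r1,r4: IF@7 ID@8 stall=0 (-) EX@9 MEM@10 WB@11
I5 add r4 <- r3,r1: IF@8 ID@9 stall=2 (RAW on I4.r1 (WB@11)) EX@12 MEM@13 WB@14
I6 add r2 <- r1,r4: IF@9 ID@12 stall=2 (RAW on I5.r4 (WB@14)) EX@15 MEM@16 WB@17

Answer: 5 8 9 10 11 14 17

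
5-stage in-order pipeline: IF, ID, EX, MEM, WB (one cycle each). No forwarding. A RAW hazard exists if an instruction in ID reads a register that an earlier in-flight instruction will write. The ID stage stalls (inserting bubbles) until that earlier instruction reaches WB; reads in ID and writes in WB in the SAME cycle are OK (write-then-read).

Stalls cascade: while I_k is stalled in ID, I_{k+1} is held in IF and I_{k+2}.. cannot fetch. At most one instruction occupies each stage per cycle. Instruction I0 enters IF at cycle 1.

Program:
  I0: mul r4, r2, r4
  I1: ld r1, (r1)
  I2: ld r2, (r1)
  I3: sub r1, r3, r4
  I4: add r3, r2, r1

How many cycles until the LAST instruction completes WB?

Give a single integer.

I0 mul r4 <- r2,r4: IF@1 ID@2 stall=0 (-) EX@3 MEM@4 WB@5
I1 ld r1 <- r1: IF@2 ID@3 stall=0 (-) EX@4 MEM@5 WB@6
I2 ld r2 <- r1: IF@3 ID@4 stall=2 (RAW on I1.r1 (WB@6)) EX@7 MEM@8 WB@9
I3 sub r1 <- r3,r4: IF@4 ID@7 stall=0 (-) EX@8 MEM@9 WB@10
I4 add r3 <- r2,r1: IF@7 ID@8 stall=2 (RAW on I3.r1 (WB@10)) EX@11 MEM@12 WB@13

Answer: 13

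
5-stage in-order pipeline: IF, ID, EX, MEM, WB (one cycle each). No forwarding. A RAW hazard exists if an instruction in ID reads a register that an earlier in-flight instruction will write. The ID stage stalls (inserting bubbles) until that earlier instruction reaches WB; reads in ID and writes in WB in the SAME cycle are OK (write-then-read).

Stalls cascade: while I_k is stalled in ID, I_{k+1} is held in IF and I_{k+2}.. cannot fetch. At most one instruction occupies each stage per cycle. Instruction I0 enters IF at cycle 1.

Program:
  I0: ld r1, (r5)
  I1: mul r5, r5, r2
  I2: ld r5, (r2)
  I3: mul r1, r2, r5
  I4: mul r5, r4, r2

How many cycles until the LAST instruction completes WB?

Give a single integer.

I0 ld r1 <- r5: IF@1 ID@2 stall=0 (-) EX@3 MEM@4 WB@5
I1 mul r5 <- r5,r2: IF@2 ID@3 stall=0 (-) EX@4 MEM@5 WB@6
I2 ld r5 <- r2: IF@3 ID@4 stall=0 (-) EX@5 MEM@6 WB@7
I3 mul r1 <- r2,r5: IF@4 ID@5 stall=2 (RAW on I2.r5 (WB@7)) EX@8 MEM@9 WB@10
I4 mul r5 <- r4,r2: IF@5 ID@8 stall=0 (-) EX@9 MEM@10 WB@11

Answer: 11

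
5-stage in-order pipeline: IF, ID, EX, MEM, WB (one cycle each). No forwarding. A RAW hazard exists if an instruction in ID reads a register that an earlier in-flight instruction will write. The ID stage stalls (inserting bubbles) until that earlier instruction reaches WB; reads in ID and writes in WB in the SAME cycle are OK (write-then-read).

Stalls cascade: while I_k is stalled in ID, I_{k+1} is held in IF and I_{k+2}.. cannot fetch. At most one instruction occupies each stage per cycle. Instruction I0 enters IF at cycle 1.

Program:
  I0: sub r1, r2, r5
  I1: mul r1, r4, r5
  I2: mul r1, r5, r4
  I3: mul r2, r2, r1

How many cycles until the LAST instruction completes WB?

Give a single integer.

Answer: 10

Derivation:
I0 sub r1 <- r2,r5: IF@1 ID@2 stall=0 (-) EX@3 MEM@4 WB@5
I1 mul r1 <- r4,r5: IF@2 ID@3 stall=0 (-) EX@4 MEM@5 WB@6
I2 mul r1 <- r5,r4: IF@3 ID@4 stall=0 (-) EX@5 MEM@6 WB@7
I3 mul r2 <- r2,r1: IF@4 ID@5 stall=2 (RAW on I2.r1 (WB@7)) EX@8 MEM@9 WB@10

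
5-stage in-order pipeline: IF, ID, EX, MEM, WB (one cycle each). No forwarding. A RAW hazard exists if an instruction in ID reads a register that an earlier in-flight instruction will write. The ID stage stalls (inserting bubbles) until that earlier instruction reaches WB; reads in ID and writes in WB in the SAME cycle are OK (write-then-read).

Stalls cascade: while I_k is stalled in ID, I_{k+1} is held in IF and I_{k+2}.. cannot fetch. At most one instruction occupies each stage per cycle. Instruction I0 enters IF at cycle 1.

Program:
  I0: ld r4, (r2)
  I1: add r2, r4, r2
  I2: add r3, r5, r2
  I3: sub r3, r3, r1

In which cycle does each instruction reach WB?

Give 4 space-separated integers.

I0 ld r4 <- r2: IF@1 ID@2 stall=0 (-) EX@3 MEM@4 WB@5
I1 add r2 <- r4,r2: IF@2 ID@3 stall=2 (RAW on I0.r4 (WB@5)) EX@6 MEM@7 WB@8
I2 add r3 <- r5,r2: IF@3 ID@6 stall=2 (RAW on I1.r2 (WB@8)) EX@9 MEM@10 WB@11
I3 sub r3 <- r3,r1: IF@6 ID@9 stall=2 (RAW on I2.r3 (WB@11)) EX@12 MEM@13 WB@14

Answer: 5 8 11 14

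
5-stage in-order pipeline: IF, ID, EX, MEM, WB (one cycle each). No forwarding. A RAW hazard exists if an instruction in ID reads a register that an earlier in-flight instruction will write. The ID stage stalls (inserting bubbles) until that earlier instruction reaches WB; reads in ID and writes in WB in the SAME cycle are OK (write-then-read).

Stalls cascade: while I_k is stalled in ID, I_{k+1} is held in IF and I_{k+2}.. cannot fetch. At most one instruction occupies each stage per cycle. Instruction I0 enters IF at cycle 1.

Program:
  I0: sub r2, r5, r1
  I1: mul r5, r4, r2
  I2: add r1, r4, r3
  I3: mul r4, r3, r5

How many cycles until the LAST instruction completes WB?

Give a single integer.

Answer: 11

Derivation:
I0 sub r2 <- r5,r1: IF@1 ID@2 stall=0 (-) EX@3 MEM@4 WB@5
I1 mul r5 <- r4,r2: IF@2 ID@3 stall=2 (RAW on I0.r2 (WB@5)) EX@6 MEM@7 WB@8
I2 add r1 <- r4,r3: IF@3 ID@6 stall=0 (-) EX@7 MEM@8 WB@9
I3 mul r4 <- r3,r5: IF@6 ID@7 stall=1 (RAW on I1.r5 (WB@8)) EX@9 MEM@10 WB@11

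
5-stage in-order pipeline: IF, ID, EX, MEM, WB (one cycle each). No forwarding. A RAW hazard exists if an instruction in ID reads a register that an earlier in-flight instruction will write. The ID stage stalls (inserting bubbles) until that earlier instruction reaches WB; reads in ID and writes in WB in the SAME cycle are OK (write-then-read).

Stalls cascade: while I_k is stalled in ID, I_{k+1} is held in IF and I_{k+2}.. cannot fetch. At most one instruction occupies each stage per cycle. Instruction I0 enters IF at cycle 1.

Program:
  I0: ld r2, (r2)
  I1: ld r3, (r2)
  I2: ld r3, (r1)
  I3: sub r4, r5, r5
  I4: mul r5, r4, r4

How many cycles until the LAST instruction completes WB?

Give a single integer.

I0 ld r2 <- r2: IF@1 ID@2 stall=0 (-) EX@3 MEM@4 WB@5
I1 ld r3 <- r2: IF@2 ID@3 stall=2 (RAW on I0.r2 (WB@5)) EX@6 MEM@7 WB@8
I2 ld r3 <- r1: IF@3 ID@6 stall=0 (-) EX@7 MEM@8 WB@9
I3 sub r4 <- r5,r5: IF@6 ID@7 stall=0 (-) EX@8 MEM@9 WB@10
I4 mul r5 <- r4,r4: IF@7 ID@8 stall=2 (RAW on I3.r4 (WB@10)) EX@11 MEM@12 WB@13

Answer: 13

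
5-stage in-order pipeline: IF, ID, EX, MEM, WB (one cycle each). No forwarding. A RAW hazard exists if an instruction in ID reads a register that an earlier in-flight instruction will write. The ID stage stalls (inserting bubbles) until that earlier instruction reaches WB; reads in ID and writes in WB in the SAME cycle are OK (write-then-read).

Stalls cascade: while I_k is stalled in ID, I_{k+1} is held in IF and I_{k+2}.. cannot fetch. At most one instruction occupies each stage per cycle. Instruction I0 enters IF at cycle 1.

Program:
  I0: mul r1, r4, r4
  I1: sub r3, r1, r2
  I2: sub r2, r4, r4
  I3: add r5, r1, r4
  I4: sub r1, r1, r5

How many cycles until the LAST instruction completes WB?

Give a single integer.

I0 mul r1 <- r4,r4: IF@1 ID@2 stall=0 (-) EX@3 MEM@4 WB@5
I1 sub r3 <- r1,r2: IF@2 ID@3 stall=2 (RAW on I0.r1 (WB@5)) EX@6 MEM@7 WB@8
I2 sub r2 <- r4,r4: IF@3 ID@6 stall=0 (-) EX@7 MEM@8 WB@9
I3 add r5 <- r1,r4: IF@6 ID@7 stall=0 (-) EX@8 MEM@9 WB@10
I4 sub r1 <- r1,r5: IF@7 ID@8 stall=2 (RAW on I3.r5 (WB@10)) EX@11 MEM@12 WB@13

Answer: 13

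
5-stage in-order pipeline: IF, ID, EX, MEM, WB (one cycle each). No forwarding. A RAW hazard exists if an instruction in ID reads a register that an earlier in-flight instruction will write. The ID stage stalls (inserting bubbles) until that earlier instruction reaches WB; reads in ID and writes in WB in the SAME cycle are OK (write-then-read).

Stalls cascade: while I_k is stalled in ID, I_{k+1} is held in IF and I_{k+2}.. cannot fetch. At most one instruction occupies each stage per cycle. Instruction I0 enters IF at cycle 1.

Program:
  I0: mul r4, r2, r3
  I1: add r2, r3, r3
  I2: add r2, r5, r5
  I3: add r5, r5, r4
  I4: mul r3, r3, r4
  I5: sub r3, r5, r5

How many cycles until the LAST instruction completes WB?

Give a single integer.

Answer: 11

Derivation:
I0 mul r4 <- r2,r3: IF@1 ID@2 stall=0 (-) EX@3 MEM@4 WB@5
I1 add r2 <- r3,r3: IF@2 ID@3 stall=0 (-) EX@4 MEM@5 WB@6
I2 add r2 <- r5,r5: IF@3 ID@4 stall=0 (-) EX@5 MEM@6 WB@7
I3 add r5 <- r5,r4: IF@4 ID@5 stall=0 (-) EX@6 MEM@7 WB@8
I4 mul r3 <- r3,r4: IF@5 ID@6 stall=0 (-) EX@7 MEM@8 WB@9
I5 sub r3 <- r5,r5: IF@6 ID@7 stall=1 (RAW on I3.r5 (WB@8)) EX@9 MEM@10 WB@11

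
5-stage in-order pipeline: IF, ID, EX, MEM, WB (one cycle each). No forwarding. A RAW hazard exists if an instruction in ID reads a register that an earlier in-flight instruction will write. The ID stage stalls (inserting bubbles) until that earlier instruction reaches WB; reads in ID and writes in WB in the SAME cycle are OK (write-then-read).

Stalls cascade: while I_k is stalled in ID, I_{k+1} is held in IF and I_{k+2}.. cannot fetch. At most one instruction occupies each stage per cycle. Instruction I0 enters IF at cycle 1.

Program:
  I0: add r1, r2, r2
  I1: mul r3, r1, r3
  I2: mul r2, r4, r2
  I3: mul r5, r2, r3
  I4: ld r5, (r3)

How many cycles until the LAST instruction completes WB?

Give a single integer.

I0 add r1 <- r2,r2: IF@1 ID@2 stall=0 (-) EX@3 MEM@4 WB@5
I1 mul r3 <- r1,r3: IF@2 ID@3 stall=2 (RAW on I0.r1 (WB@5)) EX@6 MEM@7 WB@8
I2 mul r2 <- r4,r2: IF@3 ID@6 stall=0 (-) EX@7 MEM@8 WB@9
I3 mul r5 <- r2,r3: IF@6 ID@7 stall=2 (RAW on I2.r2 (WB@9)) EX@10 MEM@11 WB@12
I4 ld r5 <- r3: IF@7 ID@10 stall=0 (-) EX@11 MEM@12 WB@13

Answer: 13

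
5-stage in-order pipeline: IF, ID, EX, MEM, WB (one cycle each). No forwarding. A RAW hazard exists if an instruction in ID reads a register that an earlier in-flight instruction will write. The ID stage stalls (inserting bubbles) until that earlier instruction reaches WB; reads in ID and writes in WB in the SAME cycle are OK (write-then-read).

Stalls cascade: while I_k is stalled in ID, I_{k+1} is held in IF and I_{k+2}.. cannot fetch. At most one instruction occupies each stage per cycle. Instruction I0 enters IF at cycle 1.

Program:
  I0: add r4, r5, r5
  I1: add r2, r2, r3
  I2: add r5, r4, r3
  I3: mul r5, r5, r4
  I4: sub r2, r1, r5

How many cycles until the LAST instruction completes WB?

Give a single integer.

I0 add r4 <- r5,r5: IF@1 ID@2 stall=0 (-) EX@3 MEM@4 WB@5
I1 add r2 <- r2,r3: IF@2 ID@3 stall=0 (-) EX@4 MEM@5 WB@6
I2 add r5 <- r4,r3: IF@3 ID@4 stall=1 (RAW on I0.r4 (WB@5)) EX@6 MEM@7 WB@8
I3 mul r5 <- r5,r4: IF@4 ID@6 stall=2 (RAW on I2.r5 (WB@8)) EX@9 MEM@10 WB@11
I4 sub r2 <- r1,r5: IF@6 ID@9 stall=2 (RAW on I3.r5 (WB@11)) EX@12 MEM@13 WB@14

Answer: 14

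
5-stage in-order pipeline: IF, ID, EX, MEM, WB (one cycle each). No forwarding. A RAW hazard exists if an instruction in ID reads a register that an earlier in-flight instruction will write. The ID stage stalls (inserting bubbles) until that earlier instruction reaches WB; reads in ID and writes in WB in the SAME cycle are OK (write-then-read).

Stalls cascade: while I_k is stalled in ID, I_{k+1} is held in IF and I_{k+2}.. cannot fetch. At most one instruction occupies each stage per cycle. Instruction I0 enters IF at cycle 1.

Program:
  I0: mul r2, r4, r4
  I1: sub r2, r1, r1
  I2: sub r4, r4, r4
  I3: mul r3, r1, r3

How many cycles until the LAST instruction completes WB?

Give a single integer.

I0 mul r2 <- r4,r4: IF@1 ID@2 stall=0 (-) EX@3 MEM@4 WB@5
I1 sub r2 <- r1,r1: IF@2 ID@3 stall=0 (-) EX@4 MEM@5 WB@6
I2 sub r4 <- r4,r4: IF@3 ID@4 stall=0 (-) EX@5 MEM@6 WB@7
I3 mul r3 <- r1,r3: IF@4 ID@5 stall=0 (-) EX@6 MEM@7 WB@8

Answer: 8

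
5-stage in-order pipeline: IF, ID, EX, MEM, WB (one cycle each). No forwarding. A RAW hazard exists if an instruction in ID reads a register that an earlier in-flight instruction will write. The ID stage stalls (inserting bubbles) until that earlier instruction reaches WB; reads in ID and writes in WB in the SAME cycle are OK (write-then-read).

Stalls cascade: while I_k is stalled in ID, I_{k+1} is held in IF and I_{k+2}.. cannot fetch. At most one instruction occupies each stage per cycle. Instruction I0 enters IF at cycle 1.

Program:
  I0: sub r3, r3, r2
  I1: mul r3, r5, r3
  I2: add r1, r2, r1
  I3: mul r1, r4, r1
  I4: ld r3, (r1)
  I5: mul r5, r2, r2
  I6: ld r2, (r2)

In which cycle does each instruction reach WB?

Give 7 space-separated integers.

I0 sub r3 <- r3,r2: IF@1 ID@2 stall=0 (-) EX@3 MEM@4 WB@5
I1 mul r3 <- r5,r3: IF@2 ID@3 stall=2 (RAW on I0.r3 (WB@5)) EX@6 MEM@7 WB@8
I2 add r1 <- r2,r1: IF@3 ID@6 stall=0 (-) EX@7 MEM@8 WB@9
I3 mul r1 <- r4,r1: IF@6 ID@7 stall=2 (RAW on I2.r1 (WB@9)) EX@10 MEM@11 WB@12
I4 ld r3 <- r1: IF@7 ID@10 stall=2 (RAW on I3.r1 (WB@12)) EX@13 MEM@14 WB@15
I5 mul r5 <- r2,r2: IF@10 ID@13 stall=0 (-) EX@14 MEM@15 WB@16
I6 ld r2 <- r2: IF@13 ID@14 stall=0 (-) EX@15 MEM@16 WB@17

Answer: 5 8 9 12 15 16 17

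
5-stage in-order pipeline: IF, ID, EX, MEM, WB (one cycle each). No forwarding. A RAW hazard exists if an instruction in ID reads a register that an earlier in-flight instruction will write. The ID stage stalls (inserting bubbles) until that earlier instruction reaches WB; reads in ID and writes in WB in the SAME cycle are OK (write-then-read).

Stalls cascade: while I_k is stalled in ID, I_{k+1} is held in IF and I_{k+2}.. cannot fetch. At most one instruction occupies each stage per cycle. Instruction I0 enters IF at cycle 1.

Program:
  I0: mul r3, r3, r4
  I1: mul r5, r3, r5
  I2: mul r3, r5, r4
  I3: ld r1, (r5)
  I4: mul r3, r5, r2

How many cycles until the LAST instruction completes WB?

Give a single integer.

I0 mul r3 <- r3,r4: IF@1 ID@2 stall=0 (-) EX@3 MEM@4 WB@5
I1 mul r5 <- r3,r5: IF@2 ID@3 stall=2 (RAW on I0.r3 (WB@5)) EX@6 MEM@7 WB@8
I2 mul r3 <- r5,r4: IF@3 ID@6 stall=2 (RAW on I1.r5 (WB@8)) EX@9 MEM@10 WB@11
I3 ld r1 <- r5: IF@6 ID@9 stall=0 (-) EX@10 MEM@11 WB@12
I4 mul r3 <- r5,r2: IF@9 ID@10 stall=0 (-) EX@11 MEM@12 WB@13

Answer: 13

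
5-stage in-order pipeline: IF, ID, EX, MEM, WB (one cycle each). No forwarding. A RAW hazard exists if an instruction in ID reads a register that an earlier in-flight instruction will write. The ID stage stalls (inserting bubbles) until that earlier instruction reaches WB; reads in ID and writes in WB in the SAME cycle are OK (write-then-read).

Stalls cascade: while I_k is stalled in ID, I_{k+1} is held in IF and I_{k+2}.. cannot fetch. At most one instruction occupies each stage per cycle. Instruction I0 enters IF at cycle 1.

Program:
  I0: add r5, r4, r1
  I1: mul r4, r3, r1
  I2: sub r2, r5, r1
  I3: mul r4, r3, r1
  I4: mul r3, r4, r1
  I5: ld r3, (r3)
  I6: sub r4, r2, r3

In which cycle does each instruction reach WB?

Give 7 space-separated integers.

I0 add r5 <- r4,r1: IF@1 ID@2 stall=0 (-) EX@3 MEM@4 WB@5
I1 mul r4 <- r3,r1: IF@2 ID@3 stall=0 (-) EX@4 MEM@5 WB@6
I2 sub r2 <- r5,r1: IF@3 ID@4 stall=1 (RAW on I0.r5 (WB@5)) EX@6 MEM@7 WB@8
I3 mul r4 <- r3,r1: IF@4 ID@6 stall=0 (-) EX@7 MEM@8 WB@9
I4 mul r3 <- r4,r1: IF@6 ID@7 stall=2 (RAW on I3.r4 (WB@9)) EX@10 MEM@11 WB@12
I5 ld r3 <- r3: IF@7 ID@10 stall=2 (RAW on I4.r3 (WB@12)) EX@13 MEM@14 WB@15
I6 sub r4 <- r2,r3: IF@10 ID@13 stall=2 (RAW on I5.r3 (WB@15)) EX@16 MEM@17 WB@18

Answer: 5 6 8 9 12 15 18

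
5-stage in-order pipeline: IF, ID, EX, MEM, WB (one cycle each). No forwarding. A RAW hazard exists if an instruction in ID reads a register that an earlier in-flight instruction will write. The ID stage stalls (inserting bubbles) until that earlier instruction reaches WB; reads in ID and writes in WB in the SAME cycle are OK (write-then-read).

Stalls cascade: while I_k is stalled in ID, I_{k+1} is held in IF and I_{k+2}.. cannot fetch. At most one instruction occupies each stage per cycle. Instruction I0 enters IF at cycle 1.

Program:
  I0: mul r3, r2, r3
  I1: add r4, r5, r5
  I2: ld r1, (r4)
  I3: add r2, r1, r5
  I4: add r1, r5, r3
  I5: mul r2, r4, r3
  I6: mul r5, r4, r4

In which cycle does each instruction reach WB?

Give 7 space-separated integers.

I0 mul r3 <- r2,r3: IF@1 ID@2 stall=0 (-) EX@3 MEM@4 WB@5
I1 add r4 <- r5,r5: IF@2 ID@3 stall=0 (-) EX@4 MEM@5 WB@6
I2 ld r1 <- r4: IF@3 ID@4 stall=2 (RAW on I1.r4 (WB@6)) EX@7 MEM@8 WB@9
I3 add r2 <- r1,r5: IF@4 ID@7 stall=2 (RAW on I2.r1 (WB@9)) EX@10 MEM@11 WB@12
I4 add r1 <- r5,r3: IF@7 ID@10 stall=0 (-) EX@11 MEM@12 WB@13
I5 mul r2 <- r4,r3: IF@10 ID@11 stall=0 (-) EX@12 MEM@13 WB@14
I6 mul r5 <- r4,r4: IF@11 ID@12 stall=0 (-) EX@13 MEM@14 WB@15

Answer: 5 6 9 12 13 14 15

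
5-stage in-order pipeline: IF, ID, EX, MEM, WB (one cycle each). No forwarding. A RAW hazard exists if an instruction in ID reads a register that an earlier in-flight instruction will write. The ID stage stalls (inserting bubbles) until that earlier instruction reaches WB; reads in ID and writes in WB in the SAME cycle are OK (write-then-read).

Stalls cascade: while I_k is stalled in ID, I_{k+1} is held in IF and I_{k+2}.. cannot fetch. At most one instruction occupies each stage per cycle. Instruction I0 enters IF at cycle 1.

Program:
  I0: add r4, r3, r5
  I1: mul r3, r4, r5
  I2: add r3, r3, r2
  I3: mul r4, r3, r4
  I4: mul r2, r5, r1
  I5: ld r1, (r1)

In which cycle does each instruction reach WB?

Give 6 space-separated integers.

I0 add r4 <- r3,r5: IF@1 ID@2 stall=0 (-) EX@3 MEM@4 WB@5
I1 mul r3 <- r4,r5: IF@2 ID@3 stall=2 (RAW on I0.r4 (WB@5)) EX@6 MEM@7 WB@8
I2 add r3 <- r3,r2: IF@3 ID@6 stall=2 (RAW on I1.r3 (WB@8)) EX@9 MEM@10 WB@11
I3 mul r4 <- r3,r4: IF@6 ID@9 stall=2 (RAW on I2.r3 (WB@11)) EX@12 MEM@13 WB@14
I4 mul r2 <- r5,r1: IF@9 ID@12 stall=0 (-) EX@13 MEM@14 WB@15
I5 ld r1 <- r1: IF@12 ID@13 stall=0 (-) EX@14 MEM@15 WB@16

Answer: 5 8 11 14 15 16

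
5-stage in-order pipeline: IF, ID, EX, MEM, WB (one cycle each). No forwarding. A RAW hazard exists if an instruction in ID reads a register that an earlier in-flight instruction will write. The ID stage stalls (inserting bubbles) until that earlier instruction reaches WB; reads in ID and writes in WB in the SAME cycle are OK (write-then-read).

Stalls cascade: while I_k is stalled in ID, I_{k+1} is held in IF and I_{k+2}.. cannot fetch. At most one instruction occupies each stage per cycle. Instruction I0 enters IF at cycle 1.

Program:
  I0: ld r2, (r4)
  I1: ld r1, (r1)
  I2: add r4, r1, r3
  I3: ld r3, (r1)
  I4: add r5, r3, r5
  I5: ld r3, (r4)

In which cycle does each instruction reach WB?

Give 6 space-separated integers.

Answer: 5 6 9 10 13 14

Derivation:
I0 ld r2 <- r4: IF@1 ID@2 stall=0 (-) EX@3 MEM@4 WB@5
I1 ld r1 <- r1: IF@2 ID@3 stall=0 (-) EX@4 MEM@5 WB@6
I2 add r4 <- r1,r3: IF@3 ID@4 stall=2 (RAW on I1.r1 (WB@6)) EX@7 MEM@8 WB@9
I3 ld r3 <- r1: IF@4 ID@7 stall=0 (-) EX@8 MEM@9 WB@10
I4 add r5 <- r3,r5: IF@7 ID@8 stall=2 (RAW on I3.r3 (WB@10)) EX@11 MEM@12 WB@13
I5 ld r3 <- r4: IF@8 ID@11 stall=0 (-) EX@12 MEM@13 WB@14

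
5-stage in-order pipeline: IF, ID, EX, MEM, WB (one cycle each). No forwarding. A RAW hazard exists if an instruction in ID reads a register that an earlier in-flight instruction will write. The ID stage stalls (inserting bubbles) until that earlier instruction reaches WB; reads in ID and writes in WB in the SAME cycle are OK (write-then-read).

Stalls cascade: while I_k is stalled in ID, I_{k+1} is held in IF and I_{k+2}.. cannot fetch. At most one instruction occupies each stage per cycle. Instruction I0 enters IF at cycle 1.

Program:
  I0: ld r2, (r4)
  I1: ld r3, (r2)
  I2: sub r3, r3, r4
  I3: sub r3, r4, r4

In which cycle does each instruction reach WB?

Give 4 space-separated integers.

I0 ld r2 <- r4: IF@1 ID@2 stall=0 (-) EX@3 MEM@4 WB@5
I1 ld r3 <- r2: IF@2 ID@3 stall=2 (RAW on I0.r2 (WB@5)) EX@6 MEM@7 WB@8
I2 sub r3 <- r3,r4: IF@3 ID@6 stall=2 (RAW on I1.r3 (WB@8)) EX@9 MEM@10 WB@11
I3 sub r3 <- r4,r4: IF@6 ID@9 stall=0 (-) EX@10 MEM@11 WB@12

Answer: 5 8 11 12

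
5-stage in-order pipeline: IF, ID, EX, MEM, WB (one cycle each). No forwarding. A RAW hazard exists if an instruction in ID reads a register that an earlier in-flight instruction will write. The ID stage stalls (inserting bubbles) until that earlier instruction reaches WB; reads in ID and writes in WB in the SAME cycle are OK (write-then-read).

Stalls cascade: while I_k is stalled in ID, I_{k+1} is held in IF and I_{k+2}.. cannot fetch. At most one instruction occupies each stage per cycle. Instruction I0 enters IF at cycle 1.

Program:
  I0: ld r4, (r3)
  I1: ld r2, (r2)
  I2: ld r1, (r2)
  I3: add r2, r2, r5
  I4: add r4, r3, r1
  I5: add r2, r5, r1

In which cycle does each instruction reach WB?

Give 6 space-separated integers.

Answer: 5 6 9 10 12 13

Derivation:
I0 ld r4 <- r3: IF@1 ID@2 stall=0 (-) EX@3 MEM@4 WB@5
I1 ld r2 <- r2: IF@2 ID@3 stall=0 (-) EX@4 MEM@5 WB@6
I2 ld r1 <- r2: IF@3 ID@4 stall=2 (RAW on I1.r2 (WB@6)) EX@7 MEM@8 WB@9
I3 add r2 <- r2,r5: IF@4 ID@7 stall=0 (-) EX@8 MEM@9 WB@10
I4 add r4 <- r3,r1: IF@7 ID@8 stall=1 (RAW on I2.r1 (WB@9)) EX@10 MEM@11 WB@12
I5 add r2 <- r5,r1: IF@8 ID@10 stall=0 (-) EX@11 MEM@12 WB@13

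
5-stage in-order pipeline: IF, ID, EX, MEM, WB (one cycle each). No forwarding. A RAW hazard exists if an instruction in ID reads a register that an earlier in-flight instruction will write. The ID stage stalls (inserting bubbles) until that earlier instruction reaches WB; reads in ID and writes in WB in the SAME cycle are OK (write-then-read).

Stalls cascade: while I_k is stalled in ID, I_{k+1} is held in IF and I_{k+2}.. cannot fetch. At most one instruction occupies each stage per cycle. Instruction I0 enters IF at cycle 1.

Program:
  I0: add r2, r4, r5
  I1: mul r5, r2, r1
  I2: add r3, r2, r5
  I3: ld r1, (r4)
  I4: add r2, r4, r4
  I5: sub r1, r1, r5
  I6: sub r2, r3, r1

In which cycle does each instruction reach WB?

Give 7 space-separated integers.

Answer: 5 8 11 12 13 15 18

Derivation:
I0 add r2 <- r4,r5: IF@1 ID@2 stall=0 (-) EX@3 MEM@4 WB@5
I1 mul r5 <- r2,r1: IF@2 ID@3 stall=2 (RAW on I0.r2 (WB@5)) EX@6 MEM@7 WB@8
I2 add r3 <- r2,r5: IF@3 ID@6 stall=2 (RAW on I1.r5 (WB@8)) EX@9 MEM@10 WB@11
I3 ld r1 <- r4: IF@6 ID@9 stall=0 (-) EX@10 MEM@11 WB@12
I4 add r2 <- r4,r4: IF@9 ID@10 stall=0 (-) EX@11 MEM@12 WB@13
I5 sub r1 <- r1,r5: IF@10 ID@11 stall=1 (RAW on I3.r1 (WB@12)) EX@13 MEM@14 WB@15
I6 sub r2 <- r3,r1: IF@11 ID@13 stall=2 (RAW on I5.r1 (WB@15)) EX@16 MEM@17 WB@18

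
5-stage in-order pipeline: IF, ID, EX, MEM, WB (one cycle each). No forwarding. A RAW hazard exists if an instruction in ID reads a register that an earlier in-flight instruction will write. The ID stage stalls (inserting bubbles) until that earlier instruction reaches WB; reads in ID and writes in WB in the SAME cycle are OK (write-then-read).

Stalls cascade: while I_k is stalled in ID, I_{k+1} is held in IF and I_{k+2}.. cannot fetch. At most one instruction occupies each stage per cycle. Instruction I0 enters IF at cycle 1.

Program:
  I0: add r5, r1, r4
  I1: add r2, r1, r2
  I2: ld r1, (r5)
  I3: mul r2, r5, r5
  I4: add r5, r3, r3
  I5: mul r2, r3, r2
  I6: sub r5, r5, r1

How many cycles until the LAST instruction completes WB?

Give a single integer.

I0 add r5 <- r1,r4: IF@1 ID@2 stall=0 (-) EX@3 MEM@4 WB@5
I1 add r2 <- r1,r2: IF@2 ID@3 stall=0 (-) EX@4 MEM@5 WB@6
I2 ld r1 <- r5: IF@3 ID@4 stall=1 (RAW on I0.r5 (WB@5)) EX@6 MEM@7 WB@8
I3 mul r2 <- r5,r5: IF@4 ID@6 stall=0 (-) EX@7 MEM@8 WB@9
I4 add r5 <- r3,r3: IF@6 ID@7 stall=0 (-) EX@8 MEM@9 WB@10
I5 mul r2 <- r3,r2: IF@7 ID@8 stall=1 (RAW on I3.r2 (WB@9)) EX@10 MEM@11 WB@12
I6 sub r5 <- r5,r1: IF@8 ID@10 stall=0 (-) EX@11 MEM@12 WB@13

Answer: 13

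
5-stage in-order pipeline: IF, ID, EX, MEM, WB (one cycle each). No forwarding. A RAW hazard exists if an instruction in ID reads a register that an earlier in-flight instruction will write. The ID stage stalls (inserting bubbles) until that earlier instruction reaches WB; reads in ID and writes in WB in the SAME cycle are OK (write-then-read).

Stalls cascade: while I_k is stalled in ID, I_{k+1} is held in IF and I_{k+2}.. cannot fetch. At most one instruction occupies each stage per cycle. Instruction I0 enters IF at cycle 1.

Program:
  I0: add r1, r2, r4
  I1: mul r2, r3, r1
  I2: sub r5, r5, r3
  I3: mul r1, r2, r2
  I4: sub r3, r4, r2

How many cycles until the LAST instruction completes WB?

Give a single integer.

Answer: 12

Derivation:
I0 add r1 <- r2,r4: IF@1 ID@2 stall=0 (-) EX@3 MEM@4 WB@5
I1 mul r2 <- r3,r1: IF@2 ID@3 stall=2 (RAW on I0.r1 (WB@5)) EX@6 MEM@7 WB@8
I2 sub r5 <- r5,r3: IF@3 ID@6 stall=0 (-) EX@7 MEM@8 WB@9
I3 mul r1 <- r2,r2: IF@6 ID@7 stall=1 (RAW on I1.r2 (WB@8)) EX@9 MEM@10 WB@11
I4 sub r3 <- r4,r2: IF@7 ID@9 stall=0 (-) EX@10 MEM@11 WB@12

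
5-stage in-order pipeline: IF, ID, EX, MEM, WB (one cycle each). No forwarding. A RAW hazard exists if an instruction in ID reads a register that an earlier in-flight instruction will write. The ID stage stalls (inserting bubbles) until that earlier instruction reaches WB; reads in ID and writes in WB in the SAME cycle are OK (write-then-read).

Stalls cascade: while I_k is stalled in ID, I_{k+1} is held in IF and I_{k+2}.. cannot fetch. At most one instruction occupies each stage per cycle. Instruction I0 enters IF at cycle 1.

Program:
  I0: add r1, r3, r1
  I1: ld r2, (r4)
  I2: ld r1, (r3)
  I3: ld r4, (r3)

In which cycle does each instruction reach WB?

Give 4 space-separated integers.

I0 add r1 <- r3,r1: IF@1 ID@2 stall=0 (-) EX@3 MEM@4 WB@5
I1 ld r2 <- r4: IF@2 ID@3 stall=0 (-) EX@4 MEM@5 WB@6
I2 ld r1 <- r3: IF@3 ID@4 stall=0 (-) EX@5 MEM@6 WB@7
I3 ld r4 <- r3: IF@4 ID@5 stall=0 (-) EX@6 MEM@7 WB@8

Answer: 5 6 7 8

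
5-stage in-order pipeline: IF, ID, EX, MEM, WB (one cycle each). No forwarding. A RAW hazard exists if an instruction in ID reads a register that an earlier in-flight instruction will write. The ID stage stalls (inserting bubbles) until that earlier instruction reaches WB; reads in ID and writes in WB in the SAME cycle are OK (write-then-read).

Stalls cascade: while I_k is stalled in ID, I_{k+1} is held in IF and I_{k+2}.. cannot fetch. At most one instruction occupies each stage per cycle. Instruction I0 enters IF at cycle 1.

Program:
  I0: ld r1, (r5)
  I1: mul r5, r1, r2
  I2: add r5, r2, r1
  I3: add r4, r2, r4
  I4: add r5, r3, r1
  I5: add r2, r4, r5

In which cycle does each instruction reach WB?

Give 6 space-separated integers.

Answer: 5 8 9 10 11 14

Derivation:
I0 ld r1 <- r5: IF@1 ID@2 stall=0 (-) EX@3 MEM@4 WB@5
I1 mul r5 <- r1,r2: IF@2 ID@3 stall=2 (RAW on I0.r1 (WB@5)) EX@6 MEM@7 WB@8
I2 add r5 <- r2,r1: IF@3 ID@6 stall=0 (-) EX@7 MEM@8 WB@9
I3 add r4 <- r2,r4: IF@6 ID@7 stall=0 (-) EX@8 MEM@9 WB@10
I4 add r5 <- r3,r1: IF@7 ID@8 stall=0 (-) EX@9 MEM@10 WB@11
I5 add r2 <- r4,r5: IF@8 ID@9 stall=2 (RAW on I4.r5 (WB@11)) EX@12 MEM@13 WB@14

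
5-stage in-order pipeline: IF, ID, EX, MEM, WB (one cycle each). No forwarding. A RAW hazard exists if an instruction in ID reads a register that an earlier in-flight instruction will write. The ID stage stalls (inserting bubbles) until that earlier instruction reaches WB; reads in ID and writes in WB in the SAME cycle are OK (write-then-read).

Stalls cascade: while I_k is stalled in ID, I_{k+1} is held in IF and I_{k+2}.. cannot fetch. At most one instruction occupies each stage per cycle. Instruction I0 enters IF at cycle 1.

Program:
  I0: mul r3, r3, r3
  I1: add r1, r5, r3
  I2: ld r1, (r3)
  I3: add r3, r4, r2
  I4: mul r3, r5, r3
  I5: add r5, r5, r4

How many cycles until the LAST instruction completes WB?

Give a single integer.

Answer: 14

Derivation:
I0 mul r3 <- r3,r3: IF@1 ID@2 stall=0 (-) EX@3 MEM@4 WB@5
I1 add r1 <- r5,r3: IF@2 ID@3 stall=2 (RAW on I0.r3 (WB@5)) EX@6 MEM@7 WB@8
I2 ld r1 <- r3: IF@3 ID@6 stall=0 (-) EX@7 MEM@8 WB@9
I3 add r3 <- r4,r2: IF@6 ID@7 stall=0 (-) EX@8 MEM@9 WB@10
I4 mul r3 <- r5,r3: IF@7 ID@8 stall=2 (RAW on I3.r3 (WB@10)) EX@11 MEM@12 WB@13
I5 add r5 <- r5,r4: IF@8 ID@11 stall=0 (-) EX@12 MEM@13 WB@14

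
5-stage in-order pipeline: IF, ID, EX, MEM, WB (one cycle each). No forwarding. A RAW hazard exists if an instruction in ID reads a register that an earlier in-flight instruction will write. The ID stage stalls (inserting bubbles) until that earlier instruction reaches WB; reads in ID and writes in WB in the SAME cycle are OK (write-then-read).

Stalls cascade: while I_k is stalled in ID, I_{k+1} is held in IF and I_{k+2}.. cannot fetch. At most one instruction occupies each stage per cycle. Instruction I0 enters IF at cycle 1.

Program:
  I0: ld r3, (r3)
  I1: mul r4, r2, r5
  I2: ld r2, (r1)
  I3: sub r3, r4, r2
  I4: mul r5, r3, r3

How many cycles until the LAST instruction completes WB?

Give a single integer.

Answer: 13

Derivation:
I0 ld r3 <- r3: IF@1 ID@2 stall=0 (-) EX@3 MEM@4 WB@5
I1 mul r4 <- r2,r5: IF@2 ID@3 stall=0 (-) EX@4 MEM@5 WB@6
I2 ld r2 <- r1: IF@3 ID@4 stall=0 (-) EX@5 MEM@6 WB@7
I3 sub r3 <- r4,r2: IF@4 ID@5 stall=2 (RAW on I2.r2 (WB@7)) EX@8 MEM@9 WB@10
I4 mul r5 <- r3,r3: IF@5 ID@8 stall=2 (RAW on I3.r3 (WB@10)) EX@11 MEM@12 WB@13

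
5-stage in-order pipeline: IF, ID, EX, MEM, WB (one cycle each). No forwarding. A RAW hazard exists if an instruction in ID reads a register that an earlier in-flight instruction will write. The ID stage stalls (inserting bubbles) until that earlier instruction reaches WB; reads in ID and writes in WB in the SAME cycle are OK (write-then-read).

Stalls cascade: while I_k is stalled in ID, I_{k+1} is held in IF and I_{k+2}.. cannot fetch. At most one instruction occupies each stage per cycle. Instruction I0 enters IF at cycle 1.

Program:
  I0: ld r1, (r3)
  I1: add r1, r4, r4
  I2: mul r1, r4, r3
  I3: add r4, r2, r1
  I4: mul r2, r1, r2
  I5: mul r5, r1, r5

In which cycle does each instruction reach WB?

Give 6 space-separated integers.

Answer: 5 6 7 10 11 12

Derivation:
I0 ld r1 <- r3: IF@1 ID@2 stall=0 (-) EX@3 MEM@4 WB@5
I1 add r1 <- r4,r4: IF@2 ID@3 stall=0 (-) EX@4 MEM@5 WB@6
I2 mul r1 <- r4,r3: IF@3 ID@4 stall=0 (-) EX@5 MEM@6 WB@7
I3 add r4 <- r2,r1: IF@4 ID@5 stall=2 (RAW on I2.r1 (WB@7)) EX@8 MEM@9 WB@10
I4 mul r2 <- r1,r2: IF@5 ID@8 stall=0 (-) EX@9 MEM@10 WB@11
I5 mul r5 <- r1,r5: IF@8 ID@9 stall=0 (-) EX@10 MEM@11 WB@12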